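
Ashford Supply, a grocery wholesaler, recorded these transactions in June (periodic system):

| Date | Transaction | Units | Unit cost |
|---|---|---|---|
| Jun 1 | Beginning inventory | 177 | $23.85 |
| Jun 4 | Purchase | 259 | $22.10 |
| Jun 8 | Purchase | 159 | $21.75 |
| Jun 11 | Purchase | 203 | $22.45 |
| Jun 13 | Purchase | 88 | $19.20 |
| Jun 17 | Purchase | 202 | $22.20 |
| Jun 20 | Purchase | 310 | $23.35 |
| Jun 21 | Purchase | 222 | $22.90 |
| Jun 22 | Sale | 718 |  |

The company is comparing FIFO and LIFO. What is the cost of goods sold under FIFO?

COGS = $16,164.95

FIFO COGS: 177 @ $23.85 + 259 @ $22.10 + 159 @ $21.75 + 123 @ $22.45 = $16,164.95
LIFO COGS: 222 @ $22.90 + 310 @ $23.35 + 186 @ $22.20 = $16,451.50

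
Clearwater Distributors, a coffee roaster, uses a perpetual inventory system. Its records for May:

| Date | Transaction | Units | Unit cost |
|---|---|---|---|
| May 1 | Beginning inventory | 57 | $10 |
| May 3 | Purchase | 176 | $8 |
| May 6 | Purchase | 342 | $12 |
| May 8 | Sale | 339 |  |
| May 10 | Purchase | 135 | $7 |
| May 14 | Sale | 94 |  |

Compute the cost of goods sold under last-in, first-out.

May 8, 339 sold [LIFO — newest first]: 339 @ $12 = $4,068
May 14, 94 sold [LIFO — newest first]: 94 @ $7 = $658
Total COGS = $4,068 + $658 = $4,726
Ending inventory: 57 @ $10 + 176 @ $8 + 3 @ $12 + 41 @ $7 = $2,301
Check: goods available $7,027 = COGS $4,726 + ending $2,301

COGS = $4,726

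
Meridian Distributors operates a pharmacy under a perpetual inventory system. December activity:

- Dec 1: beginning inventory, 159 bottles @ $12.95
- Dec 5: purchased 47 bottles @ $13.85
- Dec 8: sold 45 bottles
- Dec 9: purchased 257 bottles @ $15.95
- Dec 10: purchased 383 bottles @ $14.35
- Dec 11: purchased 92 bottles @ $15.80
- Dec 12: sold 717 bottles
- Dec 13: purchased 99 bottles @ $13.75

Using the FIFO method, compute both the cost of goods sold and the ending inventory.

COGS = $11,099.80; ending inventory = $4,020.25

Dec 8, 45 sold [FIFO — oldest first]: 45 @ $12.95 = $582.75
Dec 12, 717 sold [FIFO — oldest first]: 114 @ $12.95 + 47 @ $13.85 + 257 @ $15.95 + 299 @ $14.35 = $10,517.05
Total COGS = $582.75 + $10,517.05 = $11,099.80
Ending inventory: 84 @ $14.35 + 92 @ $15.80 + 99 @ $13.75 = $4,020.25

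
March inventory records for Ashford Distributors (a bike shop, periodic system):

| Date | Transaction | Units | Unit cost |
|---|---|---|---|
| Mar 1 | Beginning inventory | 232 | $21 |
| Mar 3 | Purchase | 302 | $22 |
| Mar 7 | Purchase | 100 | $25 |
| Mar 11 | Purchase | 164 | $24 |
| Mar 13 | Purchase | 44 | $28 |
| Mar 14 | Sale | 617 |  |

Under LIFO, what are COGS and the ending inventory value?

Mar 14, 617 sold [LIFO — newest first]: 44 @ $28 + 164 @ $24 + 100 @ $25 + 302 @ $22 + 7 @ $21 = $14,459
Ending inventory: 225 @ $21 = $4,725

COGS = $14,459; ending inventory = $4,725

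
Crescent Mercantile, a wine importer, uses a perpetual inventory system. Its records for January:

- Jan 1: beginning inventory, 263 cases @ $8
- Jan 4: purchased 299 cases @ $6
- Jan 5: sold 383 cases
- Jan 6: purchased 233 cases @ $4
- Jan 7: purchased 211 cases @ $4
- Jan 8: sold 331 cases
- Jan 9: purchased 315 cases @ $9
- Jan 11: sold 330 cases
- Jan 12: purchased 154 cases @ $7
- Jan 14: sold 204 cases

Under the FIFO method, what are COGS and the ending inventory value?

COGS = $7,852; ending inventory = $1,735

Jan 5, 383 sold [FIFO — oldest first]: 263 @ $8 + 120 @ $6 = $2,824
Jan 8, 331 sold [FIFO — oldest first]: 179 @ $6 + 152 @ $4 = $1,682
Jan 11, 330 sold [FIFO — oldest first]: 81 @ $4 + 211 @ $4 + 38 @ $9 = $1,510
Jan 14, 204 sold [FIFO — oldest first]: 204 @ $9 = $1,836
Total COGS = $2,824 + $1,682 + $1,510 + $1,836 = $7,852
Ending inventory: 73 @ $9 + 154 @ $7 = $1,735
Check: goods available $9,587 = COGS $7,852 + ending $1,735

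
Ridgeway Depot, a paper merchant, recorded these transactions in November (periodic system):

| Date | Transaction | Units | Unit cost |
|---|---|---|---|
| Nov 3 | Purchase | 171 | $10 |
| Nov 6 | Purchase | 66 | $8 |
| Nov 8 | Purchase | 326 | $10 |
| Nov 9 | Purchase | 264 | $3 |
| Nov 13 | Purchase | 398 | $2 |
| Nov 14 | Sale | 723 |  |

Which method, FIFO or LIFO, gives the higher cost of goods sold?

FIFO COGS: 171 @ $10 + 66 @ $8 + 326 @ $10 + 160 @ $3 = $5,978
LIFO COGS: 398 @ $2 + 264 @ $3 + 61 @ $10 = $2,198

FIFO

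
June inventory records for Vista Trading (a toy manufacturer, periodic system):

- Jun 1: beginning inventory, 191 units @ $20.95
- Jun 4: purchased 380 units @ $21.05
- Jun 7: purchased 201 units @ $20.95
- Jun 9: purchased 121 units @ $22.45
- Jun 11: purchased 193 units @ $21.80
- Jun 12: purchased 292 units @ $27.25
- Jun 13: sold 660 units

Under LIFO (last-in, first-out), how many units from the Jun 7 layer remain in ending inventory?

147

Jun 13, 660 sold [LIFO — newest first]: 292 @ $27.25 + 193 @ $21.80 + 121 @ $22.45 + 54 @ $20.95 = $16,012.15
Ending inventory: 191 @ $20.95 + 380 @ $21.05 + 147 @ $20.95 = $15,080.10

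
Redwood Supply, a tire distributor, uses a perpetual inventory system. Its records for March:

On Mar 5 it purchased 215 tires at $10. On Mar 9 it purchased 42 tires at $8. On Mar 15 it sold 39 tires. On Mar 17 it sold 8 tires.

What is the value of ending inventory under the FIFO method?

Ending inventory = $2,016

Mar 15, 39 sold [FIFO — oldest first]: 39 @ $10 = $390
Mar 17, 8 sold [FIFO — oldest first]: 8 @ $10 = $80
Total COGS = $390 + $80 = $470
Ending inventory: 168 @ $10 + 42 @ $8 = $2,016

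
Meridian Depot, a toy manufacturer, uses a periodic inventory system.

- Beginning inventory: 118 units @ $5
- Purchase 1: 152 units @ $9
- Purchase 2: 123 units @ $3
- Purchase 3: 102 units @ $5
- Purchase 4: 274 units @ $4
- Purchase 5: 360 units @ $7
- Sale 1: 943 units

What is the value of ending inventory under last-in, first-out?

Sale 1 (943) [LIFO — newest first]: 360 @ $7 + 274 @ $4 + 102 @ $5 + 123 @ $3 + 84 @ $9 = $5,251
Ending inventory: 118 @ $5 + 68 @ $9 = $1,202

Ending inventory = $1,202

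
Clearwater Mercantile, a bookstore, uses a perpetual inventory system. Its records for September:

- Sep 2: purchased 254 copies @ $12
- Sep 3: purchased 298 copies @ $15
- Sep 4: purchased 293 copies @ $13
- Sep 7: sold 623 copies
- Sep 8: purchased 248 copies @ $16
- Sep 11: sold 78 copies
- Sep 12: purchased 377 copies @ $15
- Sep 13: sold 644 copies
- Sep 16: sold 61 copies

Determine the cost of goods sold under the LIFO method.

COGS = $20,182

Sep 7, 623 sold [LIFO — newest first]: 293 @ $13 + 298 @ $15 + 32 @ $12 = $8,663
Sep 11, 78 sold [LIFO — newest first]: 78 @ $16 = $1,248
Sep 13, 644 sold [LIFO — newest first]: 377 @ $15 + 170 @ $16 + 97 @ $12 = $9,539
Sep 16, 61 sold [LIFO — newest first]: 61 @ $12 = $732
Total COGS = $8,663 + $1,248 + $9,539 + $732 = $20,182
Ending inventory: 64 @ $12 = $768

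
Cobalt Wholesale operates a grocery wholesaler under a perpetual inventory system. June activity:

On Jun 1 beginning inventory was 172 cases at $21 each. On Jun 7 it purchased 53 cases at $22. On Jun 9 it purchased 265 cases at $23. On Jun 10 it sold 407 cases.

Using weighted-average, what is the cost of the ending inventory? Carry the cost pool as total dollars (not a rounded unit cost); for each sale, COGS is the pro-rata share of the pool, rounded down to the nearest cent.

After Jun 1: 172 on hand, pool $3,612.00 (≈ $21.0000 each)
After Jun 7: 225 on hand, pool $4,778.00 (≈ $21.2356 each)
After Jun 9: 490 on hand, pool $10,873.00 (≈ $22.1898 each)
Jun 10, sell 407: 407/490 × $10,873.00 → $9,031.24
Ending inventory (cost pool remaining) = $1,841.76

Ending inventory = $1,841.76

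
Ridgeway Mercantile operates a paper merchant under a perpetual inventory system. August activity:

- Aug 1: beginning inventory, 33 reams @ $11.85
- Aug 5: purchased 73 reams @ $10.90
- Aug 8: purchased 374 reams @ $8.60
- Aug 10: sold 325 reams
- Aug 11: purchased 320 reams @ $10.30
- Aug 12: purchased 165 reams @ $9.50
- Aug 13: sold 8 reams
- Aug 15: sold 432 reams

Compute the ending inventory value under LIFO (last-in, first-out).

Ending inventory = $2,071.65

Aug 10, 325 sold [LIFO — newest first]: 325 @ $8.60 = $2,795.00
Aug 13, 8 sold [LIFO — newest first]: 8 @ $9.50 = $76.00
Aug 15, 432 sold [LIFO — newest first]: 157 @ $9.50 + 275 @ $10.30 = $4,324.00
Total COGS = $2,795.00 + $76.00 + $4,324.00 = $7,195.00
Ending inventory: 33 @ $11.85 + 73 @ $10.90 + 49 @ $8.60 + 45 @ $10.30 = $2,071.65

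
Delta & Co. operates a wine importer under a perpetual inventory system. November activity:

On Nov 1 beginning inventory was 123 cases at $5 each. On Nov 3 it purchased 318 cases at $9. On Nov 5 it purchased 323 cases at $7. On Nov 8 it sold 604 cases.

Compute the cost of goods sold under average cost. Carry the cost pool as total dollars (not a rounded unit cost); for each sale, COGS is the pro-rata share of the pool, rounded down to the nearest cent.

COGS = $4,536.32

After Nov 1: 123 on hand, pool $615.00 (≈ $5.0000 each)
After Nov 3: 441 on hand, pool $3,477.00 (≈ $7.8844 each)
After Nov 5: 764 on hand, pool $5,738.00 (≈ $7.5105 each)
Nov 8, sell 604: 604/764 × $5,738.00 → $4,536.32
Ending inventory (cost pool remaining) = $1,201.68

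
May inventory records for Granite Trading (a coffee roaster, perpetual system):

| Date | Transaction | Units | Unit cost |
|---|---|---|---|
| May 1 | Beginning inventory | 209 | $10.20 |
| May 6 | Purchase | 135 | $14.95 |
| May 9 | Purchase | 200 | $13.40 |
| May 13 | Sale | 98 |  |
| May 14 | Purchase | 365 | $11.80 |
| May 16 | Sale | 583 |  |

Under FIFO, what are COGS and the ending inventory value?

COGS = $8,446.65; ending inventory = $2,690.40

May 13, 98 sold [FIFO — oldest first]: 98 @ $10.20 = $999.60
May 16, 583 sold [FIFO — oldest first]: 111 @ $10.20 + 135 @ $14.95 + 200 @ $13.40 + 137 @ $11.80 = $7,447.05
Total COGS = $999.60 + $7,447.05 = $8,446.65
Ending inventory: 228 @ $11.80 = $2,690.40
Check: goods available $11,137.05 = COGS $8,446.65 + ending $2,690.40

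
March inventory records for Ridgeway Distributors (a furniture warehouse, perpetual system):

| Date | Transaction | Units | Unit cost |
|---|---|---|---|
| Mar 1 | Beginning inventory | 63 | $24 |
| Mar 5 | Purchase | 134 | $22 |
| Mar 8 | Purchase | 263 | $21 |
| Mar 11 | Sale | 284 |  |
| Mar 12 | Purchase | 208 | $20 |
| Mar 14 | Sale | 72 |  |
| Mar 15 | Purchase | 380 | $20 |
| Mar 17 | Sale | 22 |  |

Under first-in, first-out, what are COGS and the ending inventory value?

Mar 11, 284 sold [FIFO — oldest first]: 63 @ $24 + 134 @ $22 + 87 @ $21 = $6,287
Mar 14, 72 sold [FIFO — oldest first]: 72 @ $21 = $1,512
Mar 17, 22 sold [FIFO — oldest first]: 22 @ $21 = $462
Total COGS = $6,287 + $1,512 + $462 = $8,261
Ending inventory: 82 @ $21 + 208 @ $20 + 380 @ $20 = $13,482
Check: goods available $21,743 = COGS $8,261 + ending $13,482

COGS = $8,261; ending inventory = $13,482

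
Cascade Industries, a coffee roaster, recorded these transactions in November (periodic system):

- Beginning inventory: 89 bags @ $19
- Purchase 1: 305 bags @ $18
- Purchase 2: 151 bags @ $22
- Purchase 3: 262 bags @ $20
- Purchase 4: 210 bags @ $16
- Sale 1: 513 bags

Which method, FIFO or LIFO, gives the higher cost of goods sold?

FIFO

FIFO COGS: 89 @ $19 + 305 @ $18 + 119 @ $22 = $9,799
LIFO COGS: 210 @ $16 + 262 @ $20 + 41 @ $22 = $9,502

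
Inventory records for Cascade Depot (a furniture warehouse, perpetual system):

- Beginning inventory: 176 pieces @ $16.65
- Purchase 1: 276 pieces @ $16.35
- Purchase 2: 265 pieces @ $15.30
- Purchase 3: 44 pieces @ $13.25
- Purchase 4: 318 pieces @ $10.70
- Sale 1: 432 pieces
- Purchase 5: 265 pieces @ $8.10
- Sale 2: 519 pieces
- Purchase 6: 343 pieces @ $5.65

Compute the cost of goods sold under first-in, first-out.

Sale 1 (432) [FIFO — oldest first]: 176 @ $16.65 + 256 @ $16.35 = $7,116.00
Sale 2 (519) [FIFO — oldest first]: 20 @ $16.35 + 265 @ $15.30 + 44 @ $13.25 + 190 @ $10.70 = $6,997.50
Total COGS = $7,116.00 + $6,997.50 = $14,113.50
Ending inventory: 128 @ $10.70 + 265 @ $8.10 + 343 @ $5.65 = $5,454.05

COGS = $14,113.50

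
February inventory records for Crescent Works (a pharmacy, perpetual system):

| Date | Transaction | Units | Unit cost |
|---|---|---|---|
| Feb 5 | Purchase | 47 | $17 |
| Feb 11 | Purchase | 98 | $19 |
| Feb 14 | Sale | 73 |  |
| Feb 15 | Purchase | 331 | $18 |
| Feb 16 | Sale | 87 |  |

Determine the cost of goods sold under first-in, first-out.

Feb 14, 73 sold [FIFO — oldest first]: 47 @ $17 + 26 @ $19 = $1,293
Feb 16, 87 sold [FIFO — oldest first]: 72 @ $19 + 15 @ $18 = $1,638
Total COGS = $1,293 + $1,638 = $2,931
Ending inventory: 316 @ $18 = $5,688
Check: goods available $8,619 = COGS $2,931 + ending $5,688

COGS = $2,931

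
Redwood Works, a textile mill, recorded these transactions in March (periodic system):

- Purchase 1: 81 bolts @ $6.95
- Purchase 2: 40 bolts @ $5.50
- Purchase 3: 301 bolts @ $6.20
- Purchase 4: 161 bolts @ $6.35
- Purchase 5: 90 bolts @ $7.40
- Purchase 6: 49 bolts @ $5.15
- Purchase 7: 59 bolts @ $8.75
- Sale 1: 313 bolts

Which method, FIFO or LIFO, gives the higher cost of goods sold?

FIFO COGS: 81 @ $6.95 + 40 @ $5.50 + 192 @ $6.20 = $1,973.35
LIFO COGS: 59 @ $8.75 + 49 @ $5.15 + 90 @ $7.40 + 115 @ $6.35 = $2,164.85

LIFO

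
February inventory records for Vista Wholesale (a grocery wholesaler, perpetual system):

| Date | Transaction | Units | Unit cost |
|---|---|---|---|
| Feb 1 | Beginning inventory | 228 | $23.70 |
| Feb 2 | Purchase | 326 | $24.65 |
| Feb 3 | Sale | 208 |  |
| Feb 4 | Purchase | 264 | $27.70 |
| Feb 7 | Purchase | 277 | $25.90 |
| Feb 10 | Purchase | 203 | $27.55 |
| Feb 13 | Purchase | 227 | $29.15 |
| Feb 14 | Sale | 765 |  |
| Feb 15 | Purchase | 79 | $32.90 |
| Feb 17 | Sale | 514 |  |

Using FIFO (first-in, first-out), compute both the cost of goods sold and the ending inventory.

COGS = $39,028.60; ending inventory = $3,706.80

Feb 3, 208 sold [FIFO — oldest first]: 208 @ $23.70 = $4,929.60
Feb 14, 765 sold [FIFO — oldest first]: 20 @ $23.70 + 326 @ $24.65 + 264 @ $27.70 + 155 @ $25.90 = $19,837.20
Feb 17, 514 sold [FIFO — oldest first]: 122 @ $25.90 + 203 @ $27.55 + 189 @ $29.15 = $14,261.80
Total COGS = $4,929.60 + $19,837.20 + $14,261.80 = $39,028.60
Ending inventory: 38 @ $29.15 + 79 @ $32.90 = $3,706.80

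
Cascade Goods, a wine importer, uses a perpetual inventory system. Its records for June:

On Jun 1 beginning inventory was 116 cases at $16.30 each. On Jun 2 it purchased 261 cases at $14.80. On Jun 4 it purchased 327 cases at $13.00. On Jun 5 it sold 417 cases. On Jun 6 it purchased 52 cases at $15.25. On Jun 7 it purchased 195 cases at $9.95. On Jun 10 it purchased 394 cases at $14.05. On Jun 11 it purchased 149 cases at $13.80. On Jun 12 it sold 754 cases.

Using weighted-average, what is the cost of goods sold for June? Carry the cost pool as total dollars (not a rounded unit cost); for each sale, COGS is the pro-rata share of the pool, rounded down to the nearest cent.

After Jun 1: 116 on hand, pool $1,890.80 (≈ $16.3000 each)
After Jun 2: 377 on hand, pool $5,753.60 (≈ $15.2615 each)
After Jun 4: 704 on hand, pool $10,004.60 (≈ $14.2111 each)
Jun 5, sell 417: 417/704 × $10,004.60 → $5,926.02
After Jun 6: 339 on hand, pool $4,871.58 (≈ $14.3704 each)
After Jun 7: 534 on hand, pool $6,811.83 (≈ $12.7562 each)
After Jun 10: 928 on hand, pool $12,347.53 (≈ $13.3055 each)
After Jun 11: 1077 on hand, pool $14,403.73 (≈ $13.3739 each)
Jun 12, sell 754: 754/1077 × $14,403.73 → $10,083.94
Total COGS = $5,926.02 + $10,083.94 = $16,009.96
Ending inventory (cost pool remaining) = $4,319.79
Check: goods available $20,329.75 = COGS $16,009.96 + ending $4,319.79

COGS = $16,009.96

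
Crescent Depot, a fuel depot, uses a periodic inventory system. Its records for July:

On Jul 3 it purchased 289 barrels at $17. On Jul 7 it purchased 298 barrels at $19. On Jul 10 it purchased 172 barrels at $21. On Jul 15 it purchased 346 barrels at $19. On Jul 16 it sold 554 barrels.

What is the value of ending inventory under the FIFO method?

Jul 16, 554 sold [FIFO — oldest first]: 289 @ $17 + 265 @ $19 = $9,948
Ending inventory: 33 @ $19 + 172 @ $21 + 346 @ $19 = $10,813

Ending inventory = $10,813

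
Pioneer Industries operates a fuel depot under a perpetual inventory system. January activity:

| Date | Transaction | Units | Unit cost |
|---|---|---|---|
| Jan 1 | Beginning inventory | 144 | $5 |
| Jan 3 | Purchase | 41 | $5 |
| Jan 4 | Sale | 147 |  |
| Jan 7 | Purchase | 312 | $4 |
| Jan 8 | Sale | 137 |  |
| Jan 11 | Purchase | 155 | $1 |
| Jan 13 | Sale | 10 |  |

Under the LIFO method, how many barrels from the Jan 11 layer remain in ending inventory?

145

Jan 4, 147 sold [LIFO — newest first]: 41 @ $5 + 106 @ $5 = $735
Jan 8, 137 sold [LIFO — newest first]: 137 @ $4 = $548
Jan 13, 10 sold [LIFO — newest first]: 10 @ $1 = $10
Total COGS = $735 + $548 + $10 = $1,293
Ending inventory: 38 @ $5 + 175 @ $4 + 145 @ $1 = $1,035
Check: goods available $2,328 = COGS $1,293 + ending $1,035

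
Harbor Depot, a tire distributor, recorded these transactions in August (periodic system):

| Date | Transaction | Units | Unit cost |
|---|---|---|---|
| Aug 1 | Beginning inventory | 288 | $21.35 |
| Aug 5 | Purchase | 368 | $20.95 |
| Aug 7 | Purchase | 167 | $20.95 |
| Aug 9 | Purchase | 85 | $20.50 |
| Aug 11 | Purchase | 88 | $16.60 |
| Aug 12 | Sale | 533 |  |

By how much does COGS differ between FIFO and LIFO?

FIFO COGS: 288 @ $21.35 + 245 @ $20.95 = $11,281.55
LIFO COGS: 88 @ $16.60 + 85 @ $20.50 + 167 @ $20.95 + 193 @ $20.95 = $10,745.30
Difference = |$11,281.55 − $10,745.30| = $536.25

$536.25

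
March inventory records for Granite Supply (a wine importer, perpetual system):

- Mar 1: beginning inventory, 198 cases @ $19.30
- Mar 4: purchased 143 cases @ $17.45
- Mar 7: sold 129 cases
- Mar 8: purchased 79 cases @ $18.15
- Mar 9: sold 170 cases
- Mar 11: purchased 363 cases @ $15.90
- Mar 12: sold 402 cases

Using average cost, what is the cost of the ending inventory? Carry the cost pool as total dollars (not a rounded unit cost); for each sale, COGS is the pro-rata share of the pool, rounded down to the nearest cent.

After Mar 1: 198 on hand, pool $3,821.40 (≈ $19.3000 each)
After Mar 4: 341 on hand, pool $6,316.75 (≈ $18.5242 each)
Mar 7, sell 129: 129/341 × $6,316.75 → $2,389.62
After Mar 8: 291 on hand, pool $5,360.98 (≈ $18.4226 each)
Mar 9, sell 170: 170/291 × $5,360.98 → $3,131.84
After Mar 11: 484 on hand, pool $8,000.84 (≈ $16.5307 each)
Mar 12, sell 402: 402/484 × $8,000.84 → $6,645.32
Total COGS = $2,389.62 + $3,131.84 + $6,645.32 = $12,166.78
Ending inventory (cost pool remaining) = $1,355.52
Check: goods available $13,522.30 = COGS $12,166.78 + ending $1,355.52

Ending inventory = $1,355.52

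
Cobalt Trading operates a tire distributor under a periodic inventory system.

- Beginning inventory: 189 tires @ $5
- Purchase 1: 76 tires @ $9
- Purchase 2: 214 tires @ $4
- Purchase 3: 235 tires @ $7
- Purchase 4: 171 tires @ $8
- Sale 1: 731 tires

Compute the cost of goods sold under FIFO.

COGS = $4,266

Sale 1 (731) [FIFO — oldest first]: 189 @ $5 + 76 @ $9 + 214 @ $4 + 235 @ $7 + 17 @ $8 = $4,266
Ending inventory: 154 @ $8 = $1,232
Check: goods available $5,498 = COGS $4,266 + ending $1,232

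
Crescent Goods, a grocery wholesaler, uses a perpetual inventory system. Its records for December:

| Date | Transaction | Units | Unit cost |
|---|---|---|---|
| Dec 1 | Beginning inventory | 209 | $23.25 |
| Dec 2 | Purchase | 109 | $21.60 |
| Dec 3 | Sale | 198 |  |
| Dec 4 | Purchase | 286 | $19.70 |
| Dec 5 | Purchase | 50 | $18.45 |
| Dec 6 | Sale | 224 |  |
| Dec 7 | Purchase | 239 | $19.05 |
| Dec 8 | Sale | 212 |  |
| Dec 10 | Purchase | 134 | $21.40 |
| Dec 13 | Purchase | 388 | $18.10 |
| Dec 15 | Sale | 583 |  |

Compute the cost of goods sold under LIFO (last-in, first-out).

Dec 3, 198 sold [LIFO — newest first]: 109 @ $21.60 + 89 @ $23.25 = $4,423.65
Dec 6, 224 sold [LIFO — newest first]: 50 @ $18.45 + 174 @ $19.70 = $4,350.30
Dec 8, 212 sold [LIFO — newest first]: 212 @ $19.05 = $4,038.60
Dec 15, 583 sold [LIFO — newest first]: 388 @ $18.10 + 134 @ $21.40 + 27 @ $19.05 + 34 @ $19.70 = $11,074.55
Total COGS = $4,423.65 + $4,350.30 + $4,038.60 + $11,074.55 = $23,887.10
Ending inventory: 120 @ $23.25 + 78 @ $19.70 = $4,326.60
Check: goods available $28,213.70 = COGS $23,887.10 + ending $4,326.60

COGS = $23,887.10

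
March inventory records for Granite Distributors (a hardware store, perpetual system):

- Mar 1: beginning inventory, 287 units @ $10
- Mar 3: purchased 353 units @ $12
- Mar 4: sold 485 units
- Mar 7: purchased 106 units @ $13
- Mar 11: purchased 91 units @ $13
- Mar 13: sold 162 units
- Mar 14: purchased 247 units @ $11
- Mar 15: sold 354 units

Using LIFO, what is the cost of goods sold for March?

Mar 4, 485 sold [LIFO — newest first]: 353 @ $12 + 132 @ $10 = $5,556
Mar 13, 162 sold [LIFO — newest first]: 91 @ $13 + 71 @ $13 = $2,106
Mar 15, 354 sold [LIFO — newest first]: 247 @ $11 + 35 @ $13 + 72 @ $10 = $3,892
Total COGS = $5,556 + $2,106 + $3,892 = $11,554
Ending inventory: 83 @ $10 = $830

COGS = $11,554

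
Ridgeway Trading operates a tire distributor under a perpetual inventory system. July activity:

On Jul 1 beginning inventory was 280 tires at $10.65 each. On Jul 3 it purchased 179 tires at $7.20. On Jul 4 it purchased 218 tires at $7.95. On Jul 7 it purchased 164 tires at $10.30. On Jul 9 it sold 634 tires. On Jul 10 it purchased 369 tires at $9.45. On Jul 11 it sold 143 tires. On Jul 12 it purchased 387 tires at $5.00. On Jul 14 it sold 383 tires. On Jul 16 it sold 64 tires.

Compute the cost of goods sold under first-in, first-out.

COGS = $11,250.15

Jul 9, 634 sold [FIFO — oldest first]: 280 @ $10.65 + 179 @ $7.20 + 175 @ $7.95 = $5,662.05
Jul 11, 143 sold [FIFO — oldest first]: 43 @ $7.95 + 100 @ $10.30 = $1,371.85
Jul 14, 383 sold [FIFO — oldest first]: 64 @ $10.30 + 319 @ $9.45 = $3,673.75
Jul 16, 64 sold [FIFO — oldest first]: 50 @ $9.45 + 14 @ $5.00 = $542.50
Total COGS = $5,662.05 + $1,371.85 + $3,673.75 + $542.50 = $11,250.15
Ending inventory: 373 @ $5.00 = $1,865.00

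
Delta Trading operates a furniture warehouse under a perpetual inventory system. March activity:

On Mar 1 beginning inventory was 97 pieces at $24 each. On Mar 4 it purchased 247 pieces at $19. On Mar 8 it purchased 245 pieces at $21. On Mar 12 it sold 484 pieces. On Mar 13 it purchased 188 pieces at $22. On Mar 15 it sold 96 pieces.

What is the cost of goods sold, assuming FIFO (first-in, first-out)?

COGS = $11,977

Mar 12, 484 sold [FIFO — oldest first]: 97 @ $24 + 247 @ $19 + 140 @ $21 = $9,961
Mar 15, 96 sold [FIFO — oldest first]: 96 @ $21 = $2,016
Total COGS = $9,961 + $2,016 = $11,977
Ending inventory: 9 @ $21 + 188 @ $22 = $4,325
Check: goods available $16,302 = COGS $11,977 + ending $4,325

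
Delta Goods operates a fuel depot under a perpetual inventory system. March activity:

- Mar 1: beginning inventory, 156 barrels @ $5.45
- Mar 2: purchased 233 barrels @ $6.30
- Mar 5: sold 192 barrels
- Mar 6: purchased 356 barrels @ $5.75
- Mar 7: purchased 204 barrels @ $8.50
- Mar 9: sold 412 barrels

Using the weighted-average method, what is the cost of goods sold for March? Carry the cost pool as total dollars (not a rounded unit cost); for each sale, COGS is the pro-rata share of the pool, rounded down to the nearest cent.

After Mar 1: 156 on hand, pool $850.20 (≈ $5.4500 each)
After Mar 2: 389 on hand, pool $2,318.10 (≈ $5.9591 each)
Mar 5, sell 192: 192/389 × $2,318.10 → $1,144.15
After Mar 6: 553 on hand, pool $3,220.95 (≈ $5.8245 each)
After Mar 7: 757 on hand, pool $4,954.95 (≈ $6.5455 each)
Mar 9, sell 412: 412/757 × $4,954.95 → $2,696.74
Total COGS = $1,144.15 + $2,696.74 = $3,840.89
Ending inventory (cost pool remaining) = $2,258.21
Check: goods available $6,099.10 = COGS $3,840.89 + ending $2,258.21

COGS = $3,840.89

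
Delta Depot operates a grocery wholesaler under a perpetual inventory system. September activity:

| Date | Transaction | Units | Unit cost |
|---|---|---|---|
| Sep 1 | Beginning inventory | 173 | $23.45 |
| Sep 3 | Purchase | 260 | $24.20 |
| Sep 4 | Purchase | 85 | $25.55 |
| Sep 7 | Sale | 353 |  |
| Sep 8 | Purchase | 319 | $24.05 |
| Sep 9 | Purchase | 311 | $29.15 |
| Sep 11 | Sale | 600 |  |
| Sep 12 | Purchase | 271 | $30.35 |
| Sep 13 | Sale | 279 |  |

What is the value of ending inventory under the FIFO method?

Ending inventory = $5,675.45

Sep 7, 353 sold [FIFO — oldest first]: 173 @ $23.45 + 180 @ $24.20 = $8,412.85
Sep 11, 600 sold [FIFO — oldest first]: 80 @ $24.20 + 85 @ $25.55 + 319 @ $24.05 + 116 @ $29.15 = $15,161.10
Sep 13, 279 sold [FIFO — oldest first]: 195 @ $29.15 + 84 @ $30.35 = $8,233.65
Total COGS = $8,412.85 + $15,161.10 + $8,233.65 = $31,807.60
Ending inventory: 187 @ $30.35 = $5,675.45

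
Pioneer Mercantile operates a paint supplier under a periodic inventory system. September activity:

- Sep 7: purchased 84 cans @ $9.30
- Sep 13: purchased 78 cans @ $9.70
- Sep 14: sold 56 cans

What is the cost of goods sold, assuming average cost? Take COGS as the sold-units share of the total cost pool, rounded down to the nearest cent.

COGS = $531.58

Sep 14, sell 56: 56/162 × $1,537.80 → $531.58
Ending inventory (cost pool remaining) = $1,006.22
Check: goods available $1,537.80 = COGS $531.58 + ending $1,006.22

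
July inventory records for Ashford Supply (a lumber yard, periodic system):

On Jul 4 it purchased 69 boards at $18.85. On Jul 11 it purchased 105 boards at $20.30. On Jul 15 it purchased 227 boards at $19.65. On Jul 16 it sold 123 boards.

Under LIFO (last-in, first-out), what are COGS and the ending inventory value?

Jul 16, 123 sold [LIFO — newest first]: 123 @ $19.65 = $2,416.95
Ending inventory: 69 @ $18.85 + 105 @ $20.30 + 104 @ $19.65 = $5,475.75
Check: goods available $7,892.70 = COGS $2,416.95 + ending $5,475.75

COGS = $2,416.95; ending inventory = $5,475.75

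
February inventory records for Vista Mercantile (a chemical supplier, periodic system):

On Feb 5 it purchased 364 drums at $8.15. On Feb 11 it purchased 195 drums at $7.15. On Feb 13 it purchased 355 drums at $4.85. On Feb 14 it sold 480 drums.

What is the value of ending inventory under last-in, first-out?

Feb 14, 480 sold [LIFO — newest first]: 355 @ $4.85 + 125 @ $7.15 = $2,615.50
Ending inventory: 364 @ $8.15 + 70 @ $7.15 = $3,467.10

Ending inventory = $3,467.10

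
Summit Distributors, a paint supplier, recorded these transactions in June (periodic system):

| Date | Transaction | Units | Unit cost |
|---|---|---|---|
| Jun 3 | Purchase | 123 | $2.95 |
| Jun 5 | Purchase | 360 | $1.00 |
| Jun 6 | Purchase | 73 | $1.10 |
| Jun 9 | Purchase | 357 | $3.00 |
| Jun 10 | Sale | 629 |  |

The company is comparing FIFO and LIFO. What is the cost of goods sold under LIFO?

COGS = $1,350.30

FIFO COGS: 123 @ $2.95 + 360 @ $1.00 + 73 @ $1.10 + 73 @ $3.00 = $1,022.15
LIFO COGS: 357 @ $3.00 + 73 @ $1.10 + 199 @ $1.00 = $1,350.30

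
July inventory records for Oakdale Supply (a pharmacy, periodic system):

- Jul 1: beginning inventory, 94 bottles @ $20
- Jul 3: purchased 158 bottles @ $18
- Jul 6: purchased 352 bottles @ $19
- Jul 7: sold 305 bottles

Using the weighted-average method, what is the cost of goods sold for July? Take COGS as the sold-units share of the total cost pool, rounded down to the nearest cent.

COGS = $5,762.68

Jul 7, sell 305: 305/604 × $11,412.00 → $5,762.68
Ending inventory (cost pool remaining) = $5,649.32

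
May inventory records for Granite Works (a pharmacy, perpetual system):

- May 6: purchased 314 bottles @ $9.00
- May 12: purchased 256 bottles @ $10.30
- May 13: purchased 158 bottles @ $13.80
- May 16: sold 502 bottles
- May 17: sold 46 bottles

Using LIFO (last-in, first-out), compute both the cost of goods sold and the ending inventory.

May 16, 502 sold [LIFO — newest first]: 158 @ $13.80 + 256 @ $10.30 + 88 @ $9.00 = $5,609.20
May 17, 46 sold [LIFO — newest first]: 46 @ $9.00 = $414.00
Total COGS = $5,609.20 + $414.00 = $6,023.20
Ending inventory: 180 @ $9.00 = $1,620.00
Check: goods available $7,643.20 = COGS $6,023.20 + ending $1,620.00

COGS = $6,023.20; ending inventory = $1,620.00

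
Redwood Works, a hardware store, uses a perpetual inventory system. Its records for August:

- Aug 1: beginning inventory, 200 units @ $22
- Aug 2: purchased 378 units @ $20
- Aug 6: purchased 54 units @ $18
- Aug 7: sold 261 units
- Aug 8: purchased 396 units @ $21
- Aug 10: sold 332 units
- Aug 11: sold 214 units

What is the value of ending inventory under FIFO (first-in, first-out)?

Aug 7, 261 sold [FIFO — oldest first]: 200 @ $22 + 61 @ $20 = $5,620
Aug 10, 332 sold [FIFO — oldest first]: 317 @ $20 + 15 @ $18 = $6,610
Aug 11, 214 sold [FIFO — oldest first]: 39 @ $18 + 175 @ $21 = $4,377
Total COGS = $5,620 + $6,610 + $4,377 = $16,607
Ending inventory: 221 @ $21 = $4,641

Ending inventory = $4,641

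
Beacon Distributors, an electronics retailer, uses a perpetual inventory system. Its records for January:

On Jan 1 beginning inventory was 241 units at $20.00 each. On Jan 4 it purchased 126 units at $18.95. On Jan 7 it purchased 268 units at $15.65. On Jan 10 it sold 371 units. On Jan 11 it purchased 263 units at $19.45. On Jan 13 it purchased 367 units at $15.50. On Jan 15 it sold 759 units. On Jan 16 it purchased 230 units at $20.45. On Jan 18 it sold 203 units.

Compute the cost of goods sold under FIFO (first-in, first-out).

Jan 10, 371 sold [FIFO — oldest first]: 241 @ $20.00 + 126 @ $18.95 + 4 @ $15.65 = $7,270.30
Jan 15, 759 sold [FIFO — oldest first]: 264 @ $15.65 + 263 @ $19.45 + 232 @ $15.50 = $12,842.95
Jan 18, 203 sold [FIFO — oldest first]: 135 @ $15.50 + 68 @ $20.45 = $3,483.10
Total COGS = $7,270.30 + $12,842.95 + $3,483.10 = $23,596.35
Ending inventory: 162 @ $20.45 = $3,312.90

COGS = $23,596.35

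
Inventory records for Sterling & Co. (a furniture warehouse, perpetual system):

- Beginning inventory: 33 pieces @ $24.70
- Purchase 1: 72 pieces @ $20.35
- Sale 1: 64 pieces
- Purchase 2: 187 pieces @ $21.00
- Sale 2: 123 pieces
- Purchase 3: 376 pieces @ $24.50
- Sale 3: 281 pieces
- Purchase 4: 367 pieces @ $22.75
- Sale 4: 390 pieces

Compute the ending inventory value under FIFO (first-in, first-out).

Ending inventory = $4,026.75

Sale 1 (64) [FIFO — oldest first]: 33 @ $24.70 + 31 @ $20.35 = $1,445.95
Sale 2 (123) [FIFO — oldest first]: 41 @ $20.35 + 82 @ $21.00 = $2,556.35
Sale 3 (281) [FIFO — oldest first]: 105 @ $21.00 + 176 @ $24.50 = $6,517.00
Sale 4 (390) [FIFO — oldest first]: 200 @ $24.50 + 190 @ $22.75 = $9,222.50
Total COGS = $1,445.95 + $2,556.35 + $6,517.00 + $9,222.50 = $19,741.80
Ending inventory: 177 @ $22.75 = $4,026.75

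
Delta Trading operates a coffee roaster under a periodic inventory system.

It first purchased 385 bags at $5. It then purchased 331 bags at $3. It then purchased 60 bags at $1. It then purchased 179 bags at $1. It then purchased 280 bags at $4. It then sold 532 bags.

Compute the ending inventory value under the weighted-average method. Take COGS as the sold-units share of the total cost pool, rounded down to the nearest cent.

Sale 1, sell 532: 532/1235 × $4,277.00 → $1,842.40
Ending inventory (cost pool remaining) = $2,434.60

Ending inventory = $2,434.60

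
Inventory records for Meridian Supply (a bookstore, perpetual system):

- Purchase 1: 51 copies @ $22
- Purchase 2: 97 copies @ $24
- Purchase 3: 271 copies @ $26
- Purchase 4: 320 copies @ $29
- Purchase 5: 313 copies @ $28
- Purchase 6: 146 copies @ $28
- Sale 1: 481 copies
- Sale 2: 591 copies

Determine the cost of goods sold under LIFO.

COGS = $29,706

Sale 1 (481) [LIFO — newest first]: 146 @ $28 + 313 @ $28 + 22 @ $29 = $13,490
Sale 2 (591) [LIFO — newest first]: 298 @ $29 + 271 @ $26 + 22 @ $24 = $16,216
Total COGS = $13,490 + $16,216 = $29,706
Ending inventory: 51 @ $22 + 75 @ $24 = $2,922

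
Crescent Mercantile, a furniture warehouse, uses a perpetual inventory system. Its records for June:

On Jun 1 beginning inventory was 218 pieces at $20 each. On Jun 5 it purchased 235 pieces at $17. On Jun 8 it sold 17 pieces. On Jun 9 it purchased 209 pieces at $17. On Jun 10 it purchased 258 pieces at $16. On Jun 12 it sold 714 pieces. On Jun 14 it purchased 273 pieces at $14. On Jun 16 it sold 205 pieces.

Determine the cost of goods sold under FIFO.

COGS = $16,260

Jun 8, 17 sold [FIFO — oldest first]: 17 @ $20 = $340
Jun 12, 714 sold [FIFO — oldest first]: 201 @ $20 + 235 @ $17 + 209 @ $17 + 69 @ $16 = $12,672
Jun 16, 205 sold [FIFO — oldest first]: 189 @ $16 + 16 @ $14 = $3,248
Total COGS = $340 + $12,672 + $3,248 = $16,260
Ending inventory: 257 @ $14 = $3,598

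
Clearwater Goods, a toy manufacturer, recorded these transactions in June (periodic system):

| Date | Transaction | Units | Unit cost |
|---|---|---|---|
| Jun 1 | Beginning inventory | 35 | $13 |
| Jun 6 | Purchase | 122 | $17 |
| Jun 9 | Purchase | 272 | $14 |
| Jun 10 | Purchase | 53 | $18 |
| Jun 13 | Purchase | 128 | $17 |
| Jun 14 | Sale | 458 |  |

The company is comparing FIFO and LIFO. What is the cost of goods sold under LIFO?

COGS = $7,023

FIFO COGS: 35 @ $13 + 122 @ $17 + 272 @ $14 + 29 @ $18 = $6,859
LIFO COGS: 128 @ $17 + 53 @ $18 + 272 @ $14 + 5 @ $17 = $7,023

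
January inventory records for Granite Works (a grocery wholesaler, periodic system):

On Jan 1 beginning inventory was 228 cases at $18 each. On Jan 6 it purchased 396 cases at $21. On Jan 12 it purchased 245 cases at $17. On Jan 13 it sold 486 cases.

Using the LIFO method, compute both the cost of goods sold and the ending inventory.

Jan 13, 486 sold [LIFO — newest first]: 245 @ $17 + 241 @ $21 = $9,226
Ending inventory: 228 @ $18 + 155 @ $21 = $7,359
Check: goods available $16,585 = COGS $9,226 + ending $7,359

COGS = $9,226; ending inventory = $7,359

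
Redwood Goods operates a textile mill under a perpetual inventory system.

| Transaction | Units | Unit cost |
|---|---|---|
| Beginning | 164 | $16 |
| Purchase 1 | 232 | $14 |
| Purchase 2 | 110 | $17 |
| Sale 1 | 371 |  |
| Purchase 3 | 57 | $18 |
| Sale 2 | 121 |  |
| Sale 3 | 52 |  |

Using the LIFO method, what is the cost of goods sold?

Sale 1 (371) [LIFO — newest first]: 110 @ $17 + 232 @ $14 + 29 @ $16 = $5,582
Sale 2 (121) [LIFO — newest first]: 57 @ $18 + 64 @ $16 = $2,050
Sale 3 (52) [LIFO — newest first]: 52 @ $16 = $832
Total COGS = $5,582 + $2,050 + $832 = $8,464
Ending inventory: 19 @ $16 = $304
Check: goods available $8,768 = COGS $8,464 + ending $304

COGS = $8,464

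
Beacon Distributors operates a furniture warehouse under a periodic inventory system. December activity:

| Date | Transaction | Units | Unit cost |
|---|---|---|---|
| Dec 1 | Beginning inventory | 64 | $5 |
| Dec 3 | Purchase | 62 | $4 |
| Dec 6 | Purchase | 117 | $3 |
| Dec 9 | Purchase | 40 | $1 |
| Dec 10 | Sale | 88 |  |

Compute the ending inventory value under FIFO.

Dec 10, 88 sold [FIFO — oldest first]: 64 @ $5 + 24 @ $4 = $416
Ending inventory: 38 @ $4 + 117 @ $3 + 40 @ $1 = $543
Check: goods available $959 = COGS $416 + ending $543

Ending inventory = $543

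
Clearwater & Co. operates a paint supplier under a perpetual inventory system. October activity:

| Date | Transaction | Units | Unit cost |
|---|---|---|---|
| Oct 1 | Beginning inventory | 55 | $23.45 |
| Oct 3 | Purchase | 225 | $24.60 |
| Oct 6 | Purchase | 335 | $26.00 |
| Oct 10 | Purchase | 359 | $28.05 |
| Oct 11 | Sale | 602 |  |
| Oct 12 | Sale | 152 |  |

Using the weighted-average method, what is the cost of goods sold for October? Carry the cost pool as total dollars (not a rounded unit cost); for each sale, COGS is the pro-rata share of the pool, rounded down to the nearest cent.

COGS = $19,821.29

After Oct 1: 55 on hand, pool $1,289.75 (≈ $23.4500 each)
After Oct 3: 280 on hand, pool $6,824.75 (≈ $24.3741 each)
After Oct 6: 615 on hand, pool $15,534.75 (≈ $25.2598 each)
After Oct 10: 974 on hand, pool $25,604.70 (≈ $26.2882 each)
Oct 11, sell 602: 602/974 × $25,604.70 → $15,825.49
Oct 12, sell 152: 152/372 × $9,779.21 → $3,995.80
Total COGS = $15,825.49 + $3,995.80 = $19,821.29
Ending inventory (cost pool remaining) = $5,783.41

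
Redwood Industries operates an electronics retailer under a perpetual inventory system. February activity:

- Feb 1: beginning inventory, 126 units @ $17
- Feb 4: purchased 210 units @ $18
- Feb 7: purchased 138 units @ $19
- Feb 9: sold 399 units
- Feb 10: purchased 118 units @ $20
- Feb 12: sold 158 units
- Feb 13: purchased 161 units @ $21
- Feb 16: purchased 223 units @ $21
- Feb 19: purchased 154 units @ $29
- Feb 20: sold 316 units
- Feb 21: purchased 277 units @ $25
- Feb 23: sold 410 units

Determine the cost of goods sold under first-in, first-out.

Feb 9, 399 sold [FIFO — oldest first]: 126 @ $17 + 210 @ $18 + 63 @ $19 = $7,119
Feb 12, 158 sold [FIFO — oldest first]: 75 @ $19 + 83 @ $20 = $3,085
Feb 20, 316 sold [FIFO — oldest first]: 35 @ $20 + 161 @ $21 + 120 @ $21 = $6,601
Feb 23, 410 sold [FIFO — oldest first]: 103 @ $21 + 154 @ $29 + 153 @ $25 = $10,454
Total COGS = $7,119 + $3,085 + $6,601 + $10,454 = $27,259
Ending inventory: 124 @ $25 = $3,100

COGS = $27,259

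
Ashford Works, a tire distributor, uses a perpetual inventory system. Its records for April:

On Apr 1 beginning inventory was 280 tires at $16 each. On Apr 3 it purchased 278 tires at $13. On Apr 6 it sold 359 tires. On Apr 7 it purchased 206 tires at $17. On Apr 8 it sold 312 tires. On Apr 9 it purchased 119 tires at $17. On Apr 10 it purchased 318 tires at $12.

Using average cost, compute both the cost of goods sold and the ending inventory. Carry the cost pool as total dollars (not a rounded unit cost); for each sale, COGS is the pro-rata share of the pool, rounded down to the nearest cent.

COGS = $10,128.99; ending inventory = $7,306.01

After Apr 1: 280 on hand, pool $4,480.00 (≈ $16.0000 each)
After Apr 3: 558 on hand, pool $8,094.00 (≈ $14.5054 each)
Apr 6, sell 359: 359/558 × $8,094.00 → $5,207.43
After Apr 7: 405 on hand, pool $6,388.57 (≈ $15.7742 each)
Apr 8, sell 312: 312/405 × $6,388.57 → $4,921.56
After Apr 9: 212 on hand, pool $3,490.01 (≈ $16.4623 each)
After Apr 10: 530 on hand, pool $7,306.01 (≈ $13.7849 each)
Total COGS = $5,207.43 + $4,921.56 = $10,128.99
Ending inventory (cost pool remaining) = $7,306.01
Check: goods available $17,435.00 = COGS $10,128.99 + ending $7,306.01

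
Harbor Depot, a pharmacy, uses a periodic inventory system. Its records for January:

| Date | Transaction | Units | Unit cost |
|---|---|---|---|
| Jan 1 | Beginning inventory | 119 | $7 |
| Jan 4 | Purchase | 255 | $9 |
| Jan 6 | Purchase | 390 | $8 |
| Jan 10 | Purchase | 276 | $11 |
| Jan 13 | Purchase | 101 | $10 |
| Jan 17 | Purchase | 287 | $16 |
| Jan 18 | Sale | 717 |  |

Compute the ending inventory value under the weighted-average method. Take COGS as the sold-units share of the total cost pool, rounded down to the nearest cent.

Jan 18, sell 717: 717/1428 × $14,886.00 → $7,474.27
Ending inventory (cost pool remaining) = $7,411.73

Ending inventory = $7,411.73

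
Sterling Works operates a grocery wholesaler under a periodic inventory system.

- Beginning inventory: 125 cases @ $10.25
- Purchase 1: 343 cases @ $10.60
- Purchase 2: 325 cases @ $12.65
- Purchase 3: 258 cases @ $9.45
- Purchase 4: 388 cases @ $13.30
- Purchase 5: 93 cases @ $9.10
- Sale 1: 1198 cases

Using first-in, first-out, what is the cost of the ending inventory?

Sale 1 (1198) [FIFO — oldest first]: 125 @ $10.25 + 343 @ $10.60 + 325 @ $12.65 + 258 @ $9.45 + 147 @ $13.30 = $13,421.50
Ending inventory: 241 @ $13.30 + 93 @ $9.10 = $4,051.60

Ending inventory = $4,051.60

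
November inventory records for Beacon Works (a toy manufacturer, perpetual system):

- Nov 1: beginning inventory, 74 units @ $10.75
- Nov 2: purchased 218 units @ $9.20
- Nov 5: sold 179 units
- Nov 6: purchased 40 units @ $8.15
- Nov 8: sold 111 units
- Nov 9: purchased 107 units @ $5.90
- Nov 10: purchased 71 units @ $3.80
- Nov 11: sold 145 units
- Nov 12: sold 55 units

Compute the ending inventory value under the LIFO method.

Ending inventory = $215.00

Nov 5, 179 sold [LIFO — newest first]: 179 @ $9.20 = $1,646.80
Nov 8, 111 sold [LIFO — newest first]: 40 @ $8.15 + 39 @ $9.20 + 32 @ $10.75 = $1,028.80
Nov 11, 145 sold [LIFO — newest first]: 71 @ $3.80 + 74 @ $5.90 = $706.40
Nov 12, 55 sold [LIFO — newest first]: 33 @ $5.90 + 22 @ $10.75 = $431.20
Total COGS = $1,646.80 + $1,028.80 + $706.40 + $431.20 = $3,813.20
Ending inventory: 20 @ $10.75 = $215.00
Check: goods available $4,028.20 = COGS $3,813.20 + ending $215.00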